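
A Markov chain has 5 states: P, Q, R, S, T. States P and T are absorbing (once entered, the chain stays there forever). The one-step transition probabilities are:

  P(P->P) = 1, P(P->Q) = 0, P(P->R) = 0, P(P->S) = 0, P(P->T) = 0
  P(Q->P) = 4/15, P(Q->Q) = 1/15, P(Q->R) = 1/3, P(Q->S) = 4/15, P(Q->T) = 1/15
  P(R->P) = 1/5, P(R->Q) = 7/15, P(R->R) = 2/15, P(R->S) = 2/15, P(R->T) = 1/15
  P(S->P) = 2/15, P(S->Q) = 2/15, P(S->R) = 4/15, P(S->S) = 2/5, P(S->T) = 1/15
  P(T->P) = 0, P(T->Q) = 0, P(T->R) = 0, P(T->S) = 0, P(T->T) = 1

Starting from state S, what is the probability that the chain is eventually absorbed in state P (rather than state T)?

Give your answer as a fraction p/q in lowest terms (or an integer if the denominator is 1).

Let a_i = P(absorbed in P | start in state i).
Boundary conditions: a_P = 1, a_T = 0.
For each transient state i, a_i = sum_j P(i->j) * a_j:
  a_Q = 4/15*a_P + 1/15*a_Q + 1/3*a_R + 4/15*a_S + 1/15*a_T
  a_R = 1/5*a_P + 7/15*a_Q + 2/15*a_R + 2/15*a_S + 1/15*a_T
  a_S = 2/15*a_P + 2/15*a_Q + 4/15*a_R + 2/5*a_S + 1/15*a_T

Substituting a_P = 1 and a_T = 0, rearrange to (I - Q) a = r where r[i] = P(i -> P):
  [14/15, -1/3, -4/15] . (a_Q, a_R, a_S) = 4/15
  [-7/15, 13/15, -2/15] . (a_Q, a_R, a_S) = 1/5
  [-2/15, -4/15, 3/5] . (a_Q, a_R, a_S) = 2/15

Solving yields:
  a_Q = 743/975
  a_R = 734/975
  a_S = 236/325

Starting state is S, so the absorption probability is a_S = 236/325.

Answer: 236/325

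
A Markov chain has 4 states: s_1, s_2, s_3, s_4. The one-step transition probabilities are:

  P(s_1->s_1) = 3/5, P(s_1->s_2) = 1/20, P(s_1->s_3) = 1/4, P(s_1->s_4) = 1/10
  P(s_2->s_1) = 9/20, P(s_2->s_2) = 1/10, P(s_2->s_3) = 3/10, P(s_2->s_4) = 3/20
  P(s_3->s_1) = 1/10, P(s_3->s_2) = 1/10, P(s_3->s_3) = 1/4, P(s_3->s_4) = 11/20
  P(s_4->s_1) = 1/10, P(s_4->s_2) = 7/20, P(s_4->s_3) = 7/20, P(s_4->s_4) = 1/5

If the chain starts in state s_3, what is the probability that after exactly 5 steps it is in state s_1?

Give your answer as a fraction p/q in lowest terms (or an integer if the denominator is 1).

Computing P^5 by repeated multiplication:
P^1 =
  s_1: [3/5, 1/20, 1/4, 1/10]
  s_2: [9/20, 1/10, 3/10, 3/20]
  s_3: [1/10, 1/10, 1/4, 11/20]
  s_4: [1/10, 7/20, 7/20, 1/5]
P^2 =
  s_1: [167/400, 19/200, 21/80, 9/40]
  s_2: [9/25, 23/200, 27/100, 51/200]
  s_3: [37/200, 93/400, 31/100, 109/400]
  s_4: [109/400, 29/200, 23/80, 59/200]
P^3 =
  s_1: [171/500, 1083/8000, 1109/4000, 1963/8000]
  s_2: [1281/4000, 583/4000, 9/32, 1011/4000]
  s_3: [2191/8000, 1271/8000, 2311/8000, 2227/8000]
  s_4: [287/1000, 1281/8000, 1147/4000, 2129/8000]
P^4 =
  s_1: [50941/160000, 23079/160000, 45009/160000, 40971/160000]
  s_2: [24891/80000, 5887/40000, 4521/16000, 2073/8000]
  s_3: [46807/160000, 1559/10000, 1829/6400, 10631/40000]
  s_4: [47927/160000, 24349/160000, 45539/160000, 8437/32000]
P^5 =
  s_1: [990963/3200000, 236957/1600000, 905021/3200000, 415051/1600000]
  s_2: [7677/25000, 238759/1600000, 226617/800000, 416679/1600000]
  s_3: [481339/1600000, 485813/3200000, 113749/400000, 841517/3200000]
  s_4: [969713/3200000, 241499/1600000, 908719/3200000, 83857/320000]

(P^5)[s_3 -> s_1] = 481339/1600000

Answer: 481339/1600000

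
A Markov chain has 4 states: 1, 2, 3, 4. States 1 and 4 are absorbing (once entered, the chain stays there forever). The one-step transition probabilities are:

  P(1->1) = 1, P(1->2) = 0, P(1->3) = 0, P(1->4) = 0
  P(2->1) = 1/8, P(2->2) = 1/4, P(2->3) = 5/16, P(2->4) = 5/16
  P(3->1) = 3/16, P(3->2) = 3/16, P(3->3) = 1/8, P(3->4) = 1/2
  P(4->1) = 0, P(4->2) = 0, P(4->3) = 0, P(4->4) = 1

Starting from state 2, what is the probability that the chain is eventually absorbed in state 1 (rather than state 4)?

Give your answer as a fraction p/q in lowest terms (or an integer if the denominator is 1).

Answer: 43/153

Derivation:
Let a_i = P(absorbed in 1 | start in state i).
Boundary conditions: a_1 = 1, a_4 = 0.
For each transient state i, a_i = sum_j P(i->j) * a_j:
  a_2 = 1/8*a_1 + 1/4*a_2 + 5/16*a_3 + 5/16*a_4
  a_3 = 3/16*a_1 + 3/16*a_2 + 1/8*a_3 + 1/2*a_4

Substituting a_1 = 1 and a_4 = 0, rearrange to (I - Q) a = r where r[i] = P(i -> 1):
  [3/4, -5/16] . (a_2, a_3) = 1/8
  [-3/16, 7/8] . (a_2, a_3) = 3/16

Solving yields:
  a_2 = 43/153
  a_3 = 14/51

Starting state is 2, so the absorption probability is a_2 = 43/153.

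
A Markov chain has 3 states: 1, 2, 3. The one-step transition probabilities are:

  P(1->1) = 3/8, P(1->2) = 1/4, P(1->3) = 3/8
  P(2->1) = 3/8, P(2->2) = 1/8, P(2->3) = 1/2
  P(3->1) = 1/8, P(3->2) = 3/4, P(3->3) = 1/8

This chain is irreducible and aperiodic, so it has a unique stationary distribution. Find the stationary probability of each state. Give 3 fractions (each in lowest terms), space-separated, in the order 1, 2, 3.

The stationary distribution satisfies pi = pi * P, i.e.:
  pi_1 = 3/8*pi_1 + 3/8*pi_2 + 1/8*pi_3
  pi_2 = 1/4*pi_1 + 1/8*pi_2 + 3/4*pi_3
  pi_3 = 3/8*pi_1 + 1/2*pi_2 + 1/8*pi_3
with normalization: pi_1 + pi_2 + pi_3 = 1.

Using the first 2 balance equations plus normalization, the linear system A*pi = b is:
  [-5/8, 3/8, 1/8] . pi = 0
  [1/4, -7/8, 3/4] . pi = 0
  [1, 1, 1] . pi = 1

Solving yields:
  pi_1 = 25/86
  pi_2 = 16/43
  pi_3 = 29/86

Verification (pi * P):
  25/86*3/8 + 16/43*3/8 + 29/86*1/8 = 25/86 = pi_1  (ok)
  25/86*1/4 + 16/43*1/8 + 29/86*3/4 = 16/43 = pi_2  (ok)
  25/86*3/8 + 16/43*1/2 + 29/86*1/8 = 29/86 = pi_3  (ok)

Answer: 25/86 16/43 29/86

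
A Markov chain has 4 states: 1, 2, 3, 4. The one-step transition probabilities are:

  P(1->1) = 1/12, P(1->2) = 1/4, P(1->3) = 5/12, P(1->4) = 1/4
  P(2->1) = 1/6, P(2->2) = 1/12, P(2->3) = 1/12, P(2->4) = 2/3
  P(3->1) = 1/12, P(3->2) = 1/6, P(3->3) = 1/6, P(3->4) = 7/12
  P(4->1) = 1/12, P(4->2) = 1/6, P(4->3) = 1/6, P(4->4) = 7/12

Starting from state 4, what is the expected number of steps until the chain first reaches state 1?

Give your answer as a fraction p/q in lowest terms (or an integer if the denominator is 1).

Answer: 52/5

Derivation:
Let h_i = expected steps to first reach 1 from state i.
Boundary: h_1 = 0.
First-step equations for the other states:
  h_2 = 1 + 1/6*h_1 + 1/12*h_2 + 1/12*h_3 + 2/3*h_4
  h_3 = 1 + 1/12*h_1 + 1/6*h_2 + 1/6*h_3 + 7/12*h_4
  h_4 = 1 + 1/12*h_1 + 1/6*h_2 + 1/6*h_3 + 7/12*h_4

Substituting h_1 = 0 and rearranging gives the linear system (I - Q) h = 1:
  [11/12, -1/12, -2/3] . (h_2, h_3, h_4) = 1
  [-1/6, 5/6, -7/12] . (h_2, h_3, h_4) = 1
  [-1/6, -1/6, 5/12] . (h_2, h_3, h_4) = 1

Solving yields:
  h_2 = 48/5
  h_3 = 52/5
  h_4 = 52/5

Starting state is 4, so the expected hitting time is h_4 = 52/5.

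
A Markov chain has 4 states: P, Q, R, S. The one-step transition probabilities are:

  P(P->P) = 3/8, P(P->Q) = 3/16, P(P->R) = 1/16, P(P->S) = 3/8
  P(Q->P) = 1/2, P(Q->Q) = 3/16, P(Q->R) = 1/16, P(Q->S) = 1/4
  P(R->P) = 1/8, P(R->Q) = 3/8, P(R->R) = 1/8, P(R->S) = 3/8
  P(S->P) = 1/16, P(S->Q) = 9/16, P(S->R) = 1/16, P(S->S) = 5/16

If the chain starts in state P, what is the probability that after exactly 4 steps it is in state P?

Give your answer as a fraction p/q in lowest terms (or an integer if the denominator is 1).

Computing P^4 by repeated multiplication:
P^1 =
  P: [3/8, 3/16, 1/16, 3/8]
  Q: [1/2, 3/16, 1/16, 1/4]
  R: [1/8, 3/8, 1/8, 3/8]
  S: [1/16, 9/16, 1/16, 5/16]
P^2 =
  P: [17/64, 87/256, 17/256, 21/64]
  Q: [39/128, 75/256, 17/256, 43/128]
  R: [35/128, 45/128, 9/128, 39/128]
  S: [85/256, 81/256, 17/256, 73/256]
P^3 =
  P: [611/2048, 1323/4096, 273/4096, 639/2048]
  Q: [297/1024, 1335/4096, 273/4096, 325/1024]
  R: [627/2048, 645/2048, 137/2048, 639/2048]
  S: [1265/4096, 1257/4096, 273/4096, 1301/4096]
P^4 =
  P: [4935/16384, 20775/65536, 4369/65536, 5163/16384]
  Q: [9827/32768, 20907/65536, 4369/65536, 10303/32768]
  R: [9835/32768, 10389/32768, 2185/32768, 10359/32768]
  S: [19493/65536, 20913/65536, 4369/65536, 20761/65536]

(P^4)[P -> P] = 4935/16384

Answer: 4935/16384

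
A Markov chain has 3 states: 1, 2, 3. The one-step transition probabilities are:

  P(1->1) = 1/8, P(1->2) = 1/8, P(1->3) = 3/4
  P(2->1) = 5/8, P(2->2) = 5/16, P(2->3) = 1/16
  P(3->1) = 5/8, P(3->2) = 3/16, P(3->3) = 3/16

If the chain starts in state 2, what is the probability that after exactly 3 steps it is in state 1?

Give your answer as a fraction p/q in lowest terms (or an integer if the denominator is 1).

Computing P^3 by repeated multiplication:
P^1 =
  1: [1/8, 1/8, 3/4]
  2: [5/8, 5/16, 1/16]
  3: [5/8, 3/16, 3/16]
P^2 =
  1: [9/16, 25/128, 31/128]
  2: [5/16, 3/16, 1/2]
  3: [5/16, 11/64, 33/64]
P^3 =
  1: [11/32, 181/1024, 491/1024]
  2: [15/32, 49/256, 87/256]
  3: [15/32, 97/512, 175/512]

(P^3)[2 -> 1] = 15/32

Answer: 15/32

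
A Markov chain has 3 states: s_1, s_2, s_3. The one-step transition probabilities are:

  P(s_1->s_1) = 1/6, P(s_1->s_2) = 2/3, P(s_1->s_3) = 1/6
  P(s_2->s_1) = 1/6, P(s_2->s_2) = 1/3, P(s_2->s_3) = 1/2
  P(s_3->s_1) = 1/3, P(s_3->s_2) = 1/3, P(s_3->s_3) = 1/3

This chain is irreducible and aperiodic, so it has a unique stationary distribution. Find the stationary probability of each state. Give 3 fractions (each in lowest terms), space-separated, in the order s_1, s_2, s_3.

Answer: 5/22 9/22 4/11

Derivation:
The stationary distribution satisfies pi = pi * P, i.e.:
  pi_s_1 = 1/6*pi_s_1 + 1/6*pi_s_2 + 1/3*pi_s_3
  pi_s_2 = 2/3*pi_s_1 + 1/3*pi_s_2 + 1/3*pi_s_3
  pi_s_3 = 1/6*pi_s_1 + 1/2*pi_s_2 + 1/3*pi_s_3
with normalization: pi_s_1 + pi_s_2 + pi_s_3 = 1.

Using the first 2 balance equations plus normalization, the linear system A*pi = b is:
  [-5/6, 1/6, 1/3] . pi = 0
  [2/3, -2/3, 1/3] . pi = 0
  [1, 1, 1] . pi = 1

Solving yields:
  pi_s_1 = 5/22
  pi_s_2 = 9/22
  pi_s_3 = 4/11

Verification (pi * P):
  5/22*1/6 + 9/22*1/6 + 4/11*1/3 = 5/22 = pi_s_1  (ok)
  5/22*2/3 + 9/22*1/3 + 4/11*1/3 = 9/22 = pi_s_2  (ok)
  5/22*1/6 + 9/22*1/2 + 4/11*1/3 = 4/11 = pi_s_3  (ok)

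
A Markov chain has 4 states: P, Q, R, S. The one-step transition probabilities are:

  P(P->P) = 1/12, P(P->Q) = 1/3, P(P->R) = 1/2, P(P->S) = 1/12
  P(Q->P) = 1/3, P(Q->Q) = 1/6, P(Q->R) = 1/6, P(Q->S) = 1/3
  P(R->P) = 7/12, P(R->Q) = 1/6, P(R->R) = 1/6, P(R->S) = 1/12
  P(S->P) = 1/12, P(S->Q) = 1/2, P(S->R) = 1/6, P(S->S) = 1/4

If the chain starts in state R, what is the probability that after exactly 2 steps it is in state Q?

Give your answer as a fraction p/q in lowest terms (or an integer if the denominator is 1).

Answer: 7/24

Derivation:
Computing P^2 by repeated multiplication:
P^1 =
  P: [1/12, 1/3, 1/2, 1/12]
  Q: [1/3, 1/6, 1/6, 1/3]
  R: [7/12, 1/6, 1/6, 1/12]
  S: [1/12, 1/2, 1/6, 1/4]
P^2 =
  P: [5/12, 5/24, 7/36, 13/72]
  Q: [5/24, 1/3, 5/18, 13/72]
  R: [5/24, 7/24, 13/36, 5/36]
  S: [7/24, 19/72, 7/36, 1/4]

(P^2)[R -> Q] = 7/24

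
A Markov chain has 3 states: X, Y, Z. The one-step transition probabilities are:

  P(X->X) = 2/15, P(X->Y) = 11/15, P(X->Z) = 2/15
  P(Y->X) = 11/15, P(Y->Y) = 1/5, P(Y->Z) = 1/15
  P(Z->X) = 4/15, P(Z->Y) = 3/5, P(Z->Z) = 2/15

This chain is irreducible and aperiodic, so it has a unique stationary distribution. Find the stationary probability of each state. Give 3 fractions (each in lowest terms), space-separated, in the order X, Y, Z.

The stationary distribution satisfies pi = pi * P, i.e.:
  pi_X = 2/15*pi_X + 11/15*pi_Y + 4/15*pi_Z
  pi_Y = 11/15*pi_X + 1/5*pi_Y + 3/5*pi_Z
  pi_Z = 2/15*pi_X + 1/15*pi_Y + 2/15*pi_Z
with normalization: pi_X + pi_Y + pi_Z = 1.

Using the first 2 balance equations plus normalization, the linear system A*pi = b is:
  [-13/15, 11/15, 4/15] . pi = 0
  [11/15, -4/5, 3/5] . pi = 0
  [1, 1, 1] . pi = 1

Solving yields:
  pi_X = 3/7
  pi_Y = 23/49
  pi_Z = 5/49

Verification (pi * P):
  3/7*2/15 + 23/49*11/15 + 5/49*4/15 = 3/7 = pi_X  (ok)
  3/7*11/15 + 23/49*1/5 + 5/49*3/5 = 23/49 = pi_Y  (ok)
  3/7*2/15 + 23/49*1/15 + 5/49*2/15 = 5/49 = pi_Z  (ok)

Answer: 3/7 23/49 5/49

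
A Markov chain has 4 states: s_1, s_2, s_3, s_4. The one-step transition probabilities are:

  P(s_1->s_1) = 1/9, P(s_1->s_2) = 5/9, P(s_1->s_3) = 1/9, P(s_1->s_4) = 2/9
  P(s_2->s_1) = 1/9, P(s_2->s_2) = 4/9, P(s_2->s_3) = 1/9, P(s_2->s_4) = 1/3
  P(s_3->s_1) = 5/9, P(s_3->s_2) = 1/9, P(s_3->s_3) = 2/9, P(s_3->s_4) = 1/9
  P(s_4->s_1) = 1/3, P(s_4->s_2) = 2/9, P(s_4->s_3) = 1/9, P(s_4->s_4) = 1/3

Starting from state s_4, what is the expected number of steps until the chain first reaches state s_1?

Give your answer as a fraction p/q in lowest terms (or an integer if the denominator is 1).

Answer: 63/19

Derivation:
Let h_i = expected steps to first reach s_1 from state i.
Boundary: h_s_1 = 0.
First-step equations for the other states:
  h_s_2 = 1 + 1/9*h_s_1 + 4/9*h_s_2 + 1/9*h_s_3 + 1/3*h_s_4
  h_s_3 = 1 + 5/9*h_s_1 + 1/9*h_s_2 + 2/9*h_s_3 + 1/9*h_s_4
  h_s_4 = 1 + 1/3*h_s_1 + 2/9*h_s_2 + 1/9*h_s_3 + 1/3*h_s_4

Substituting h_s_1 = 0 and rearranging gives the linear system (I - Q) h = 1:
  [5/9, -1/9, -1/3] . (h_s_2, h_s_3, h_s_4) = 1
  [-1/9, 7/9, -1/9] . (h_s_2, h_s_3, h_s_4) = 1
  [-2/9, -1/9, 2/3] . (h_s_2, h_s_3, h_s_4) = 1

Solving yields:
  h_s_2 = 81/19
  h_s_3 = 45/19
  h_s_4 = 63/19

Starting state is s_4, so the expected hitting time is h_s_4 = 63/19.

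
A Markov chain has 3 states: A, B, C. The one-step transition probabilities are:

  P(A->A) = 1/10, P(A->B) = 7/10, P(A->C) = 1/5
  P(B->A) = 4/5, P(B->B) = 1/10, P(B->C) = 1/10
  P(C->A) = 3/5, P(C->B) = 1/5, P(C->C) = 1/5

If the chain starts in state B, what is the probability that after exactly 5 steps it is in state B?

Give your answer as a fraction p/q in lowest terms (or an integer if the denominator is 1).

Computing P^5 by repeated multiplication:
P^1 =
  A: [1/10, 7/10, 1/5]
  B: [4/5, 1/10, 1/10]
  C: [3/5, 1/5, 1/5]
P^2 =
  A: [69/100, 9/50, 13/100]
  B: [11/50, 59/100, 19/100]
  C: [17/50, 12/25, 9/50]
P^3 =
  A: [291/1000, 527/1000, 91/500]
  B: [76/125, 251/1000, 141/1000]
  C: [263/500, 161/500, 19/125]
P^4 =
  A: [5599/10000, 183/625, 1473/10000]
  B: [1731/5000, 4789/10000, 1749/10000]
  C: [2007/5000, 1077/2500, 839/5000]
P^5 =
  A: [37861/100000, 45067/100000, 1067/6250]
  B: [13067/25000, 32521/100000, 15211/100000]
  C: [24273/50000, 17881/50000, 3923/25000]

(P^5)[B -> B] = 32521/100000

Answer: 32521/100000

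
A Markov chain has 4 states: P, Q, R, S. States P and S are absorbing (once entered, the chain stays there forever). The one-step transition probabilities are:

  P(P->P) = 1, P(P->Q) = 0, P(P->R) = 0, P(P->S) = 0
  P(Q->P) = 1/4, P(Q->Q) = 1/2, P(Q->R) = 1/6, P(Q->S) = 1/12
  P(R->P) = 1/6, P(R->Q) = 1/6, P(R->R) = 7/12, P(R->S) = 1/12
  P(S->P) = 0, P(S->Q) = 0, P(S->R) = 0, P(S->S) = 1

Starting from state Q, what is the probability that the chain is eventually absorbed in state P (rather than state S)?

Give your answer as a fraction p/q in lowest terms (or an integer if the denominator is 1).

Answer: 19/26

Derivation:
Let a_i = P(absorbed in P | start in state i).
Boundary conditions: a_P = 1, a_S = 0.
For each transient state i, a_i = sum_j P(i->j) * a_j:
  a_Q = 1/4*a_P + 1/2*a_Q + 1/6*a_R + 1/12*a_S
  a_R = 1/6*a_P + 1/6*a_Q + 7/12*a_R + 1/12*a_S

Substituting a_P = 1 and a_S = 0, rearrange to (I - Q) a = r where r[i] = P(i -> P):
  [1/2, -1/6] . (a_Q, a_R) = 1/4
  [-1/6, 5/12] . (a_Q, a_R) = 1/6

Solving yields:
  a_Q = 19/26
  a_R = 9/13

Starting state is Q, so the absorption probability is a_Q = 19/26.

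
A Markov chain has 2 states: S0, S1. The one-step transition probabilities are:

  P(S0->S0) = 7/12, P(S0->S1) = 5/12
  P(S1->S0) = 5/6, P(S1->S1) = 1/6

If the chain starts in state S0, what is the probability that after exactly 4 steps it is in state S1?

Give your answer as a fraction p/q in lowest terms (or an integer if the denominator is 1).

Computing P^4 by repeated multiplication:
P^1 =
  S0: [7/12, 5/12]
  S1: [5/6, 1/6]
P^2 =
  S0: [11/16, 5/16]
  S1: [5/8, 3/8]
P^3 =
  S0: [127/192, 65/192]
  S1: [65/96, 31/96]
P^4 =
  S0: [171/256, 85/256]
  S1: [85/128, 43/128]

(P^4)[S0 -> S1] = 85/256

Answer: 85/256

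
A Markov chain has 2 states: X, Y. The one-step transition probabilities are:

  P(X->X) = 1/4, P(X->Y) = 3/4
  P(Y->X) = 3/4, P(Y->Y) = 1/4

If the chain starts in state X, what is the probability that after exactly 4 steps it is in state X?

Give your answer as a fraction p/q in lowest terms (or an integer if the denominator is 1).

Answer: 17/32

Derivation:
Computing P^4 by repeated multiplication:
P^1 =
  X: [1/4, 3/4]
  Y: [3/4, 1/4]
P^2 =
  X: [5/8, 3/8]
  Y: [3/8, 5/8]
P^3 =
  X: [7/16, 9/16]
  Y: [9/16, 7/16]
P^4 =
  X: [17/32, 15/32]
  Y: [15/32, 17/32]

(P^4)[X -> X] = 17/32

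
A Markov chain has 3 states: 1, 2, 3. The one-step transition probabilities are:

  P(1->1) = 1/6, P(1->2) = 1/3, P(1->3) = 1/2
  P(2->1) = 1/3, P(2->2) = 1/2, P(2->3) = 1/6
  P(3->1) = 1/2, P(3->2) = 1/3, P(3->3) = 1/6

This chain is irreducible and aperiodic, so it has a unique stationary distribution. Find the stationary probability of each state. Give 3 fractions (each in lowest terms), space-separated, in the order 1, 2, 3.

Answer: 13/40 2/5 11/40

Derivation:
The stationary distribution satisfies pi = pi * P, i.e.:
  pi_1 = 1/6*pi_1 + 1/3*pi_2 + 1/2*pi_3
  pi_2 = 1/3*pi_1 + 1/2*pi_2 + 1/3*pi_3
  pi_3 = 1/2*pi_1 + 1/6*pi_2 + 1/6*pi_3
with normalization: pi_1 + pi_2 + pi_3 = 1.

Using the first 2 balance equations plus normalization, the linear system A*pi = b is:
  [-5/6, 1/3, 1/2] . pi = 0
  [1/3, -1/2, 1/3] . pi = 0
  [1, 1, 1] . pi = 1

Solving yields:
  pi_1 = 13/40
  pi_2 = 2/5
  pi_3 = 11/40

Verification (pi * P):
  13/40*1/6 + 2/5*1/3 + 11/40*1/2 = 13/40 = pi_1  (ok)
  13/40*1/3 + 2/5*1/2 + 11/40*1/3 = 2/5 = pi_2  (ok)
  13/40*1/2 + 2/5*1/6 + 11/40*1/6 = 11/40 = pi_3  (ok)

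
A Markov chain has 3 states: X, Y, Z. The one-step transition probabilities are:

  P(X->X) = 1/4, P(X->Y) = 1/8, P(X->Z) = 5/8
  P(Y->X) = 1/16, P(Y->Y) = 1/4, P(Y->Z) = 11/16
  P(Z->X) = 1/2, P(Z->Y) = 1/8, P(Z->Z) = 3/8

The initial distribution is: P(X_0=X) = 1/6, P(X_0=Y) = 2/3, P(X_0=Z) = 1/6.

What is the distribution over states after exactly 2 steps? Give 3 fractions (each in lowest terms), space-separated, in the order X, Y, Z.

Answer: 47/128 29/192 185/384

Derivation:
Propagating the distribution step by step (d_{t+1} = d_t * P):
d_0 = (X=1/6, Y=2/3, Z=1/6)
  d_1[X] = 1/6*1/4 + 2/3*1/16 + 1/6*1/2 = 1/6
  d_1[Y] = 1/6*1/8 + 2/3*1/4 + 1/6*1/8 = 5/24
  d_1[Z] = 1/6*5/8 + 2/3*11/16 + 1/6*3/8 = 5/8
d_1 = (X=1/6, Y=5/24, Z=5/8)
  d_2[X] = 1/6*1/4 + 5/24*1/16 + 5/8*1/2 = 47/128
  d_2[Y] = 1/6*1/8 + 5/24*1/4 + 5/8*1/8 = 29/192
  d_2[Z] = 1/6*5/8 + 5/24*11/16 + 5/8*3/8 = 185/384
d_2 = (X=47/128, Y=29/192, Z=185/384)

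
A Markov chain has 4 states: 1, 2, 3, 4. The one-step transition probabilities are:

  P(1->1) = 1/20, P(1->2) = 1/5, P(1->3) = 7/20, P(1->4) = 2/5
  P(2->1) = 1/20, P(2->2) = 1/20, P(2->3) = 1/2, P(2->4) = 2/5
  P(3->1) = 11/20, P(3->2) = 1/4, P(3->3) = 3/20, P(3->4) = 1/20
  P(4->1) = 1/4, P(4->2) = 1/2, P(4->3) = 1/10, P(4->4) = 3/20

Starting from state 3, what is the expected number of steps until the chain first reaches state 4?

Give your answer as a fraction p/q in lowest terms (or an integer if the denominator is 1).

Let h_i = expected steps to first reach 4 from state i.
Boundary: h_4 = 0.
First-step equations for the other states:
  h_1 = 1 + 1/20*h_1 + 1/5*h_2 + 7/20*h_3 + 2/5*h_4
  h_2 = 1 + 1/20*h_1 + 1/20*h_2 + 1/2*h_3 + 2/5*h_4
  h_3 = 1 + 11/20*h_1 + 1/4*h_2 + 3/20*h_3 + 1/20*h_4

Substituting h_4 = 0 and rearranging gives the linear system (I - Q) h = 1:
  [19/20, -1/5, -7/20] . (h_1, h_2, h_3) = 1
  [-1/20, 19/20, -1/2] . (h_1, h_2, h_3) = 1
  [-11/20, -1/4, 17/20] . (h_1, h_2, h_3) = 1

Solving yields:
  h_1 = 10980/3181
  h_2 = 11400/3181
  h_3 = 14200/3181

Starting state is 3, so the expected hitting time is h_3 = 14200/3181.

Answer: 14200/3181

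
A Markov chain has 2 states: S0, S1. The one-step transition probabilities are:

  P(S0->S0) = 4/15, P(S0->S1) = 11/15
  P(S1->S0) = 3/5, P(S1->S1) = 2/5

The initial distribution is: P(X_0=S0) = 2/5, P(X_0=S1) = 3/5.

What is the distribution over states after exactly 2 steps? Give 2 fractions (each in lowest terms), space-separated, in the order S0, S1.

Answer: 4/9 5/9

Derivation:
Propagating the distribution step by step (d_{t+1} = d_t * P):
d_0 = (S0=2/5, S1=3/5)
  d_1[S0] = 2/5*4/15 + 3/5*3/5 = 7/15
  d_1[S1] = 2/5*11/15 + 3/5*2/5 = 8/15
d_1 = (S0=7/15, S1=8/15)
  d_2[S0] = 7/15*4/15 + 8/15*3/5 = 4/9
  d_2[S1] = 7/15*11/15 + 8/15*2/5 = 5/9
d_2 = (S0=4/9, S1=5/9)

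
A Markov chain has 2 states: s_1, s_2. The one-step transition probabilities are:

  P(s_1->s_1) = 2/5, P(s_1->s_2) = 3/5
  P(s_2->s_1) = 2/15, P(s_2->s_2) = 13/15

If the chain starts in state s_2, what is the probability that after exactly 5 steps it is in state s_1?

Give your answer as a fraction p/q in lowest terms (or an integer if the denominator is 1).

Answer: 137882/759375

Derivation:
Computing P^5 by repeated multiplication:
P^1 =
  s_1: [2/5, 3/5]
  s_2: [2/15, 13/15]
P^2 =
  s_1: [6/25, 19/25]
  s_2: [38/225, 187/225]
P^3 =
  s_1: [74/375, 301/375]
  s_2: [602/3375, 2773/3375]
P^4 =
  s_1: [1046/5625, 4579/5625]
  s_2: [9158/50625, 41467/50625]
P^5 =
  s_1: [15434/84375, 68941/84375]
  s_2: [137882/759375, 621493/759375]

(P^5)[s_2 -> s_1] = 137882/759375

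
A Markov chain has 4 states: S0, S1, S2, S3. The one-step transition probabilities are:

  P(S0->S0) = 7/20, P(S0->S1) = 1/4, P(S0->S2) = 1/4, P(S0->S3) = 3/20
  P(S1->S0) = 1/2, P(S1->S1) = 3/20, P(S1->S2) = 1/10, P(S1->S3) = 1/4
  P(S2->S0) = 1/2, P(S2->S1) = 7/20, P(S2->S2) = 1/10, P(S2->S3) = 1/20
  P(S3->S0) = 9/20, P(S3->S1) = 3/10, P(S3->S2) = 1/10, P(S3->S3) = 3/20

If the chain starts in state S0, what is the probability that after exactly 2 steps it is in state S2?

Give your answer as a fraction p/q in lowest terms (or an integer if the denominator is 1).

Computing P^2 by repeated multiplication:
P^1 =
  S0: [7/20, 1/4, 1/4, 3/20]
  S1: [1/2, 3/20, 1/10, 1/4]
  S2: [1/2, 7/20, 1/10, 1/20]
  S3: [9/20, 3/10, 1/10, 3/20]
P^2 =
  S0: [11/25, 103/400, 61/400, 3/20]
  S1: [33/80, 103/400, 7/40, 31/200]
  S2: [169/400, 91/400, 7/40, 7/40]
  S3: [17/40, 19/80, 67/400, 17/100]

(P^2)[S0 -> S2] = 61/400

Answer: 61/400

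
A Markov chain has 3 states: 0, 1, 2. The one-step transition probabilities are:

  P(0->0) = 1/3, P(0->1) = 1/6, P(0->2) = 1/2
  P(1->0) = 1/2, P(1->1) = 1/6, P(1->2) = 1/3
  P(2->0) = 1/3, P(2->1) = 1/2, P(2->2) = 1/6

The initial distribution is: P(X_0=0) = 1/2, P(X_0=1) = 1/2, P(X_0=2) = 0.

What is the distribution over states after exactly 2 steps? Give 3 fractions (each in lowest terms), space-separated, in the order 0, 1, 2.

Propagating the distribution step by step (d_{t+1} = d_t * P):
d_0 = (0=1/2, 1=1/2, 2=0)
  d_1[0] = 1/2*1/3 + 1/2*1/2 + 0*1/3 = 5/12
  d_1[1] = 1/2*1/6 + 1/2*1/6 + 0*1/2 = 1/6
  d_1[2] = 1/2*1/2 + 1/2*1/3 + 0*1/6 = 5/12
d_1 = (0=5/12, 1=1/6, 2=5/12)
  d_2[0] = 5/12*1/3 + 1/6*1/2 + 5/12*1/3 = 13/36
  d_2[1] = 5/12*1/6 + 1/6*1/6 + 5/12*1/2 = 11/36
  d_2[2] = 5/12*1/2 + 1/6*1/3 + 5/12*1/6 = 1/3
d_2 = (0=13/36, 1=11/36, 2=1/3)

Answer: 13/36 11/36 1/3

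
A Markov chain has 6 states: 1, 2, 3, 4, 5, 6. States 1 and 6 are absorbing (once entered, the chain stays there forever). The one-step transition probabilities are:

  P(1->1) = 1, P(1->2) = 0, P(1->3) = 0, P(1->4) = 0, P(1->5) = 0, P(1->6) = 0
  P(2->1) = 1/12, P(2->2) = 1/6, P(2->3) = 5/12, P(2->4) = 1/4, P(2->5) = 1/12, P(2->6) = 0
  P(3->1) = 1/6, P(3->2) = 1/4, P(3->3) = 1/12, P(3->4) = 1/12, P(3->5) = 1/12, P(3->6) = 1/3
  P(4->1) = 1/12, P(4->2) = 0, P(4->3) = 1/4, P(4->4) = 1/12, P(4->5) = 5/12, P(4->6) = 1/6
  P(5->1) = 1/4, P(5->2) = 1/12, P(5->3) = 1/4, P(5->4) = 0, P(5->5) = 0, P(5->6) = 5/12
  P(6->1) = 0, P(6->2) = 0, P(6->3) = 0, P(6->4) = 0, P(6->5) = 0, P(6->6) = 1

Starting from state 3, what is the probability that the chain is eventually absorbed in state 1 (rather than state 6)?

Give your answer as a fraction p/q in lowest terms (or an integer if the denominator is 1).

Answer: 1972/5385

Derivation:
Let a_i = P(absorbed in 1 | start in state i).
Boundary conditions: a_1 = 1, a_6 = 0.
For each transient state i, a_i = sum_j P(i->j) * a_j:
  a_2 = 1/12*a_1 + 1/6*a_2 + 5/12*a_3 + 1/4*a_4 + 1/12*a_5 + 0*a_6
  a_3 = 1/6*a_1 + 1/4*a_2 + 1/12*a_3 + 1/12*a_4 + 1/12*a_5 + 1/3*a_6
  a_4 = 1/12*a_1 + 0*a_2 + 1/4*a_3 + 1/12*a_4 + 5/12*a_5 + 1/6*a_6
  a_5 = 1/4*a_1 + 1/12*a_2 + 1/4*a_3 + 0*a_4 + 0*a_5 + 5/12*a_6

Substituting a_1 = 1 and a_6 = 0, rearrange to (I - Q) a = r where r[i] = P(i -> 1):
  [5/6, -5/12, -1/4, -1/12] . (a_2, a_3, a_4, a_5) = 1/12
  [-1/4, 11/12, -1/12, -1/12] . (a_2, a_3, a_4, a_5) = 1/6
  [0, -1/4, 11/12, -5/12] . (a_2, a_3, a_4, a_5) = 1/12
  [-1/12, -1/4, 0, 1] . (a_2, a_3, a_4, a_5) = 1/4

Solving yields:
  a_2 = 771/1795
  a_3 = 1972/5385
  a_4 = 1951/5385
  a_5 = 2032/5385

Starting state is 3, so the absorption probability is a_3 = 1972/5385.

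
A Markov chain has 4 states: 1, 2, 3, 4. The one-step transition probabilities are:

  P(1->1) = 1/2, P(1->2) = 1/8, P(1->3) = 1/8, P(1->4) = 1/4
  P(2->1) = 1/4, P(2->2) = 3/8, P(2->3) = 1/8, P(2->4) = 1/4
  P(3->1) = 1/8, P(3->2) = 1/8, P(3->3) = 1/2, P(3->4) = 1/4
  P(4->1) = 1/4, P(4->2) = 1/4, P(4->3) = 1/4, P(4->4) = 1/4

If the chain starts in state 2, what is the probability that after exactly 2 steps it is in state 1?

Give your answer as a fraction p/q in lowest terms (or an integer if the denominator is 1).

Computing P^2 by repeated multiplication:
P^1 =
  1: [1/2, 1/8, 1/8, 1/4]
  2: [1/4, 3/8, 1/8, 1/4]
  3: [1/8, 1/8, 1/2, 1/4]
  4: [1/4, 1/4, 1/4, 1/4]
P^2 =
  1: [23/64, 3/16, 13/64, 1/4]
  2: [19/64, 1/4, 13/64, 1/4]
  3: [7/32, 3/16, 11/32, 1/4]
  4: [9/32, 7/32, 1/4, 1/4]

(P^2)[2 -> 1] = 19/64

Answer: 19/64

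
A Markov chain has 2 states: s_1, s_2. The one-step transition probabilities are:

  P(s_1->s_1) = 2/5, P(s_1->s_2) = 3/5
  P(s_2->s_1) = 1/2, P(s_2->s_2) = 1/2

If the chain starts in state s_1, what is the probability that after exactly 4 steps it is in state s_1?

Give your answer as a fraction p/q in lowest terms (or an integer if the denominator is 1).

Answer: 2273/5000

Derivation:
Computing P^4 by repeated multiplication:
P^1 =
  s_1: [2/5, 3/5]
  s_2: [1/2, 1/2]
P^2 =
  s_1: [23/50, 27/50]
  s_2: [9/20, 11/20]
P^3 =
  s_1: [227/500, 273/500]
  s_2: [91/200, 109/200]
P^4 =
  s_1: [2273/5000, 2727/5000]
  s_2: [909/2000, 1091/2000]

(P^4)[s_1 -> s_1] = 2273/5000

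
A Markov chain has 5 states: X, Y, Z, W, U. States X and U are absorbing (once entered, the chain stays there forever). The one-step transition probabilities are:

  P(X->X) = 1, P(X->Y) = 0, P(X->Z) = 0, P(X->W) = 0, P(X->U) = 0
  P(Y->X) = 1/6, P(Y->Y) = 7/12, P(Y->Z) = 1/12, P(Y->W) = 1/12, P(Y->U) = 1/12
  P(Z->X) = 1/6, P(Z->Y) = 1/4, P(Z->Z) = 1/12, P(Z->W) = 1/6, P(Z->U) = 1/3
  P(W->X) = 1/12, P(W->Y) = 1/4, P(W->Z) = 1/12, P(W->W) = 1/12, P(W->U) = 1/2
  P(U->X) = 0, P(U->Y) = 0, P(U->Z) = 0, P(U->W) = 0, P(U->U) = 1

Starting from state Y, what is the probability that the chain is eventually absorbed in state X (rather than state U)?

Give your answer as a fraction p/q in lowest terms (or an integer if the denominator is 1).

Answer: 55/104

Derivation:
Let a_i = P(absorbed in X | start in state i).
Boundary conditions: a_X = 1, a_U = 0.
For each transient state i, a_i = sum_j P(i->j) * a_j:
  a_Y = 1/6*a_X + 7/12*a_Y + 1/12*a_Z + 1/12*a_W + 1/12*a_U
  a_Z = 1/6*a_X + 1/4*a_Y + 1/12*a_Z + 1/6*a_W + 1/3*a_U
  a_W = 1/12*a_X + 1/4*a_Y + 1/12*a_Z + 1/12*a_W + 1/2*a_U

Substituting a_X = 1 and a_U = 0, rearrange to (I - Q) a = r where r[i] = P(i -> X):
  [5/12, -1/12, -1/12] . (a_Y, a_Z, a_W) = 1/6
  [-1/4, 11/12, -1/6] . (a_Y, a_Z, a_W) = 1/6
  [-1/4, -1/12, 11/12] . (a_Y, a_Z, a_W) = 1/12

Solving yields:
  a_Y = 55/104
  a_Z = 3/8
  a_W = 7/26

Starting state is Y, so the absorption probability is a_Y = 55/104.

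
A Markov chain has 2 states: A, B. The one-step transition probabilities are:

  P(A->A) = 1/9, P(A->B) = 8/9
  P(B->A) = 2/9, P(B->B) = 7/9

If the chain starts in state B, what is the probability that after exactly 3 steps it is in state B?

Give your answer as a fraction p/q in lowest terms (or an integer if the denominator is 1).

Answer: 583/729

Derivation:
Computing P^3 by repeated multiplication:
P^1 =
  A: [1/9, 8/9]
  B: [2/9, 7/9]
P^2 =
  A: [17/81, 64/81]
  B: [16/81, 65/81]
P^3 =
  A: [145/729, 584/729]
  B: [146/729, 583/729]

(P^3)[B -> B] = 583/729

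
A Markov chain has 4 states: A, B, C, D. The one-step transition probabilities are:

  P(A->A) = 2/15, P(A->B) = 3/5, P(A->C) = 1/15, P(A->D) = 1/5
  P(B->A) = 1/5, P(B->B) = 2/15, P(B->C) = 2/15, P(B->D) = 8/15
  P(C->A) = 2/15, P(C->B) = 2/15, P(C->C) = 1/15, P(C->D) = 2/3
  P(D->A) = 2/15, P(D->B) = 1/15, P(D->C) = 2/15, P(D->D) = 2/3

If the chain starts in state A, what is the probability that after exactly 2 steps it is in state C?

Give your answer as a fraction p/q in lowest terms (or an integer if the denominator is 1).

Computing P^2 by repeated multiplication:
P^1 =
  A: [2/15, 3/5, 1/15, 1/5]
  B: [1/5, 2/15, 2/15, 8/15]
  C: [2/15, 2/15, 1/15, 2/3]
  D: [2/15, 1/15, 2/15, 2/3]
P^2 =
  A: [13/75, 41/225, 3/25, 118/225]
  B: [32/225, 43/225, 1/9, 5/9]
  C: [32/225, 34/225, 3/25, 44/75]
  D: [31/225, 34/225, 26/225, 134/225]

(P^2)[A -> C] = 3/25

Answer: 3/25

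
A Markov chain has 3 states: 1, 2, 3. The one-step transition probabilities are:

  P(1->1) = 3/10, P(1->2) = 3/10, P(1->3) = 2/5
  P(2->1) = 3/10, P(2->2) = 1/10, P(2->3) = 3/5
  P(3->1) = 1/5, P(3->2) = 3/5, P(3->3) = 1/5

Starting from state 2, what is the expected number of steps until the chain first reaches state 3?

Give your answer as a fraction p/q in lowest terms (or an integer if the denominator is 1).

Answer: 50/27

Derivation:
Let h_i = expected steps to first reach 3 from state i.
Boundary: h_3 = 0.
First-step equations for the other states:
  h_1 = 1 + 3/10*h_1 + 3/10*h_2 + 2/5*h_3
  h_2 = 1 + 3/10*h_1 + 1/10*h_2 + 3/5*h_3

Substituting h_3 = 0 and rearranging gives the linear system (I - Q) h = 1:
  [7/10, -3/10] . (h_1, h_2) = 1
  [-3/10, 9/10] . (h_1, h_2) = 1

Solving yields:
  h_1 = 20/9
  h_2 = 50/27

Starting state is 2, so the expected hitting time is h_2 = 50/27.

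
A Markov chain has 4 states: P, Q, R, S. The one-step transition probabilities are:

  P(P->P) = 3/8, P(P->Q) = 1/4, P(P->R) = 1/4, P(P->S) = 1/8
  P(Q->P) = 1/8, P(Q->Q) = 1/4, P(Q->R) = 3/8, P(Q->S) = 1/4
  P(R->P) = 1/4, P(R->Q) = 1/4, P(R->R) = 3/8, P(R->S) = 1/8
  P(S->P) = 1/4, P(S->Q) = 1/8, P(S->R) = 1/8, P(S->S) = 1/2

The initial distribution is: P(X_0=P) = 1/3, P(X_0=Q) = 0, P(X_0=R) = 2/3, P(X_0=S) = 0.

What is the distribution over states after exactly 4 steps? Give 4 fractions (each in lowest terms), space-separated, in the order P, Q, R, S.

Answer: 3115/12288 453/2048 439/1536 981/4096

Derivation:
Propagating the distribution step by step (d_{t+1} = d_t * P):
d_0 = (P=1/3, Q=0, R=2/3, S=0)
  d_1[P] = 1/3*3/8 + 0*1/8 + 2/3*1/4 + 0*1/4 = 7/24
  d_1[Q] = 1/3*1/4 + 0*1/4 + 2/3*1/4 + 0*1/8 = 1/4
  d_1[R] = 1/3*1/4 + 0*3/8 + 2/3*3/8 + 0*1/8 = 1/3
  d_1[S] = 1/3*1/8 + 0*1/4 + 2/3*1/8 + 0*1/2 = 1/8
d_1 = (P=7/24, Q=1/4, R=1/3, S=1/8)
  d_2[P] = 7/24*3/8 + 1/4*1/8 + 1/3*1/4 + 1/8*1/4 = 49/192
  d_2[Q] = 7/24*1/4 + 1/4*1/4 + 1/3*1/4 + 1/8*1/8 = 15/64
  d_2[R] = 7/24*1/4 + 1/4*3/8 + 1/3*3/8 + 1/8*1/8 = 59/192
  d_2[S] = 7/24*1/8 + 1/4*1/4 + 1/3*1/8 + 1/8*1/2 = 13/64
d_2 = (P=49/192, Q=15/64, R=59/192, S=13/64)
  d_3[P] = 49/192*3/8 + 15/64*1/8 + 59/192*1/4 + 13/64*1/4 = 97/384
  d_3[Q] = 49/192*1/4 + 15/64*1/4 + 59/192*1/4 + 13/64*1/8 = 115/512
  d_3[R] = 49/192*1/4 + 15/64*3/8 + 59/192*3/8 + 13/64*1/8 = 449/1536
  d_3[S] = 49/192*1/8 + 15/64*1/4 + 59/192*1/8 + 13/64*1/2 = 59/256
d_3 = (P=97/384, Q=115/512, R=449/1536, S=59/256)
  d_4[P] = 97/384*3/8 + 115/512*1/8 + 449/1536*1/4 + 59/256*1/4 = 3115/12288
  d_4[Q] = 97/384*1/4 + 115/512*1/4 + 449/1536*1/4 + 59/256*1/8 = 453/2048
  d_4[R] = 97/384*1/4 + 115/512*3/8 + 449/1536*3/8 + 59/256*1/8 = 439/1536
  d_4[S] = 97/384*1/8 + 115/512*1/4 + 449/1536*1/8 + 59/256*1/2 = 981/4096
d_4 = (P=3115/12288, Q=453/2048, R=439/1536, S=981/4096)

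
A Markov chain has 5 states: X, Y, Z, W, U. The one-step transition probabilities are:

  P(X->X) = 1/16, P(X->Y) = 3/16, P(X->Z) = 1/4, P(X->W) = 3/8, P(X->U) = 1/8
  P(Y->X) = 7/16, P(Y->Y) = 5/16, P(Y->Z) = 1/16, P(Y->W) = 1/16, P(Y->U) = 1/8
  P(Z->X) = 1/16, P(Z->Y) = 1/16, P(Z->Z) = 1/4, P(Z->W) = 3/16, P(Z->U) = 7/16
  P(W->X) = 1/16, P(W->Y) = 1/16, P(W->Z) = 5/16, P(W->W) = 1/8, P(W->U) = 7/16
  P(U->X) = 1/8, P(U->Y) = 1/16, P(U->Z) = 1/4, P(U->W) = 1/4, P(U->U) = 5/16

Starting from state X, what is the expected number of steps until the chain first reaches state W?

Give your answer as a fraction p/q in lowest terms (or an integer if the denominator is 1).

Answer: 44864/11533

Derivation:
Let h_i = expected steps to first reach W from state i.
Boundary: h_W = 0.
First-step equations for the other states:
  h_X = 1 + 1/16*h_X + 3/16*h_Y + 1/4*h_Z + 3/8*h_W + 1/8*h_U
  h_Y = 1 + 7/16*h_X + 5/16*h_Y + 1/16*h_Z + 1/16*h_W + 1/8*h_U
  h_Z = 1 + 1/16*h_X + 1/16*h_Y + 1/4*h_Z + 3/16*h_W + 7/16*h_U
  h_U = 1 + 1/8*h_X + 1/16*h_Y + 1/4*h_Z + 1/4*h_W + 5/16*h_U

Substituting h_W = 0 and rearranging gives the linear system (I - Q) h = 1:
  [15/16, -3/16, -1/4, -1/8] . (h_X, h_Y, h_Z, h_U) = 1
  [-7/16, 11/16, -1/16, -1/8] . (h_X, h_Y, h_Z, h_U) = 1
  [-1/16, -1/16, 3/4, -7/16] . (h_X, h_Y, h_Z, h_U) = 1
  [-1/8, -1/16, -1/4, 11/16] . (h_X, h_Y, h_Z, h_U) = 1

Solving yields:
  h_X = 44864/11533
  h_Y = 59152/11533
  h_Z = 52960/11533
  h_U = 49568/11533

Starting state is X, so the expected hitting time is h_X = 44864/11533.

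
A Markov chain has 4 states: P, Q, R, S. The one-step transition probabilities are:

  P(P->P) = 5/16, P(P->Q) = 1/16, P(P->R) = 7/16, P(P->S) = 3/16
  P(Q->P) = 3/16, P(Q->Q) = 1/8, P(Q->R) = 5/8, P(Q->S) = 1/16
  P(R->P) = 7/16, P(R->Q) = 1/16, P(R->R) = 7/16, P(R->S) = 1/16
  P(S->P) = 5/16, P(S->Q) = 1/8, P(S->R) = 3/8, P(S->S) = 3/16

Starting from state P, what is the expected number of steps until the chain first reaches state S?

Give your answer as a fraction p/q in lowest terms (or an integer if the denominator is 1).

Answer: 480/59

Derivation:
Let h_i = expected steps to first reach S from state i.
Boundary: h_S = 0.
First-step equations for the other states:
  h_P = 1 + 5/16*h_P + 1/16*h_Q + 7/16*h_R + 3/16*h_S
  h_Q = 1 + 3/16*h_P + 1/8*h_Q + 5/8*h_R + 1/16*h_S
  h_R = 1 + 7/16*h_P + 1/16*h_Q + 7/16*h_R + 1/16*h_S

Substituting h_S = 0 and rearranging gives the linear system (I - Q) h = 1:
  [11/16, -1/16, -7/16] . (h_P, h_Q, h_R) = 1
  [-3/16, 7/8, -5/8] . (h_P, h_Q, h_R) = 1
  [-7/16, -1/16, 9/16] . (h_P, h_Q, h_R) = 1

Solving yields:
  h_P = 480/59
  h_Q = 556/59
  h_R = 540/59

Starting state is P, so the expected hitting time is h_P = 480/59.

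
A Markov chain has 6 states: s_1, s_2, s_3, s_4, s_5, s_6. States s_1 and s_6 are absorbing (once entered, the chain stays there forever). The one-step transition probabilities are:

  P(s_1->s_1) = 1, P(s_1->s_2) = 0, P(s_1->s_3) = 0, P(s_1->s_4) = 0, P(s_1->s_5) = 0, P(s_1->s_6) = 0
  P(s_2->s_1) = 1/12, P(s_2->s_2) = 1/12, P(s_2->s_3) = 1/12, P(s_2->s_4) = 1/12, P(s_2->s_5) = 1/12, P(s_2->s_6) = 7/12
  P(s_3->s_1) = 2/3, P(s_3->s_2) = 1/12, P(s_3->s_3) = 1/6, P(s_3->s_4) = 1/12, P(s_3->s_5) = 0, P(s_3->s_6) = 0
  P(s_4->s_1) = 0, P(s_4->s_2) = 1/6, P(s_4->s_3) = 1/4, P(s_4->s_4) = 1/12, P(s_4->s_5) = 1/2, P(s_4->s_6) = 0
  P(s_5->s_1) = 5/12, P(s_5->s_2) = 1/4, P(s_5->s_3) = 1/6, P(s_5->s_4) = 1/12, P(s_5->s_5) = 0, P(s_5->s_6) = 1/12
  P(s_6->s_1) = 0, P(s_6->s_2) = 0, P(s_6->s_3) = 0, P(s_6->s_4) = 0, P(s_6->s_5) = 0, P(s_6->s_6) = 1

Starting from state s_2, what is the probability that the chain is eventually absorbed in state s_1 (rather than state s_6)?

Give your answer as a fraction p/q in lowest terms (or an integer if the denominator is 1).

Answer: 3669/12326

Derivation:
Let a_i = P(absorbed in s_1 | start in state i).
Boundary conditions: a_s_1 = 1, a_s_6 = 0.
For each transient state i, a_i = sum_j P(i->j) * a_j:
  a_s_2 = 1/12*a_s_1 + 1/12*a_s_2 + 1/12*a_s_3 + 1/12*a_s_4 + 1/12*a_s_5 + 7/12*a_s_6
  a_s_3 = 2/3*a_s_1 + 1/12*a_s_2 + 1/6*a_s_3 + 1/12*a_s_4 + 0*a_s_5 + 0*a_s_6
  a_s_4 = 0*a_s_1 + 1/6*a_s_2 + 1/4*a_s_3 + 1/12*a_s_4 + 1/2*a_s_5 + 0*a_s_6
  a_s_5 = 5/12*a_s_1 + 1/4*a_s_2 + 1/6*a_s_3 + 1/12*a_s_4 + 0*a_s_5 + 1/12*a_s_6

Substituting a_s_1 = 1 and a_s_6 = 0, rearrange to (I - Q) a = r where r[i] = P(i -> s_1):
  [11/12, -1/12, -1/12, -1/12] . (a_s_2, a_s_3, a_s_4, a_s_5) = 1/12
  [-1/12, 5/6, -1/12, 0] . (a_s_2, a_s_3, a_s_4, a_s_5) = 2/3
  [-1/6, -1/4, 11/12, -1/2] . (a_s_2, a_s_3, a_s_4, a_s_5) = 0
  [-1/4, -1/6, -1/12, 1] . (a_s_2, a_s_3, a_s_4, a_s_5) = 5/12

Solving yields:
  a_s_2 = 3669/12326
  a_s_3 = 11065/12326
  a_s_4 = 8373/12326
  a_s_5 = 8595/12326

Starting state is s_2, so the absorption probability is a_s_2 = 3669/12326.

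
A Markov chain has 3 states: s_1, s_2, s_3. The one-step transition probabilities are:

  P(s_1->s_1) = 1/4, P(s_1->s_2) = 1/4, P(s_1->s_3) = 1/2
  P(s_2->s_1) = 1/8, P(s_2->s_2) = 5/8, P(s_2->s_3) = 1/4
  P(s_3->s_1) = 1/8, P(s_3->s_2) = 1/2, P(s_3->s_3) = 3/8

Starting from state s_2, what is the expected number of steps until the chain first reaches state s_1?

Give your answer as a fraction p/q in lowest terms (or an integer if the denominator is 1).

Let h_i = expected steps to first reach s_1 from state i.
Boundary: h_s_1 = 0.
First-step equations for the other states:
  h_s_2 = 1 + 1/8*h_s_1 + 5/8*h_s_2 + 1/4*h_s_3
  h_s_3 = 1 + 1/8*h_s_1 + 1/2*h_s_2 + 3/8*h_s_3

Substituting h_s_1 = 0 and rearranging gives the linear system (I - Q) h = 1:
  [3/8, -1/4] . (h_s_2, h_s_3) = 1
  [-1/2, 5/8] . (h_s_2, h_s_3) = 1

Solving yields:
  h_s_2 = 8
  h_s_3 = 8

Starting state is s_2, so the expected hitting time is h_s_2 = 8.

Answer: 8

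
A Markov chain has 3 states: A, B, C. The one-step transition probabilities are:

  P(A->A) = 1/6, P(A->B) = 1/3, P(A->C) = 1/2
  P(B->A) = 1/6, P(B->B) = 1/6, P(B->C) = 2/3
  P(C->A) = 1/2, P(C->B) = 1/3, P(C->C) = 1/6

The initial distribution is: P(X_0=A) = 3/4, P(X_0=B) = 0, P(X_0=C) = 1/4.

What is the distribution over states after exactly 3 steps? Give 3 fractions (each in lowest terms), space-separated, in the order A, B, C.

Answer: 11/36 31/108 11/27

Derivation:
Propagating the distribution step by step (d_{t+1} = d_t * P):
d_0 = (A=3/4, B=0, C=1/4)
  d_1[A] = 3/4*1/6 + 0*1/6 + 1/4*1/2 = 1/4
  d_1[B] = 3/4*1/3 + 0*1/6 + 1/4*1/3 = 1/3
  d_1[C] = 3/4*1/2 + 0*2/3 + 1/4*1/6 = 5/12
d_1 = (A=1/4, B=1/3, C=5/12)
  d_2[A] = 1/4*1/6 + 1/3*1/6 + 5/12*1/2 = 11/36
  d_2[B] = 1/4*1/3 + 1/3*1/6 + 5/12*1/3 = 5/18
  d_2[C] = 1/4*1/2 + 1/3*2/3 + 5/12*1/6 = 5/12
d_2 = (A=11/36, B=5/18, C=5/12)
  d_3[A] = 11/36*1/6 + 5/18*1/6 + 5/12*1/2 = 11/36
  d_3[B] = 11/36*1/3 + 5/18*1/6 + 5/12*1/3 = 31/108
  d_3[C] = 11/36*1/2 + 5/18*2/3 + 5/12*1/6 = 11/27
d_3 = (A=11/36, B=31/108, C=11/27)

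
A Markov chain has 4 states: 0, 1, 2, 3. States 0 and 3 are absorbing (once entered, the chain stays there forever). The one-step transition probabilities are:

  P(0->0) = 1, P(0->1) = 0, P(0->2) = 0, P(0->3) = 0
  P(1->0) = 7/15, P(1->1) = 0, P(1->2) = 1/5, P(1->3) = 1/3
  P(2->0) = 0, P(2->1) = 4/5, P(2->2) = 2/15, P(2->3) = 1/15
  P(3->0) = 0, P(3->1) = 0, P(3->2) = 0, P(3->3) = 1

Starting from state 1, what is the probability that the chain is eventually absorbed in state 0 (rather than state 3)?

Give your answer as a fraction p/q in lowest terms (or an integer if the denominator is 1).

Answer: 91/159

Derivation:
Let a_i = P(absorbed in 0 | start in state i).
Boundary conditions: a_0 = 1, a_3 = 0.
For each transient state i, a_i = sum_j P(i->j) * a_j:
  a_1 = 7/15*a_0 + 0*a_1 + 1/5*a_2 + 1/3*a_3
  a_2 = 0*a_0 + 4/5*a_1 + 2/15*a_2 + 1/15*a_3

Substituting a_0 = 1 and a_3 = 0, rearrange to (I - Q) a = r where r[i] = P(i -> 0):
  [1, -1/5] . (a_1, a_2) = 7/15
  [-4/5, 13/15] . (a_1, a_2) = 0

Solving yields:
  a_1 = 91/159
  a_2 = 28/53

Starting state is 1, so the absorption probability is a_1 = 91/159.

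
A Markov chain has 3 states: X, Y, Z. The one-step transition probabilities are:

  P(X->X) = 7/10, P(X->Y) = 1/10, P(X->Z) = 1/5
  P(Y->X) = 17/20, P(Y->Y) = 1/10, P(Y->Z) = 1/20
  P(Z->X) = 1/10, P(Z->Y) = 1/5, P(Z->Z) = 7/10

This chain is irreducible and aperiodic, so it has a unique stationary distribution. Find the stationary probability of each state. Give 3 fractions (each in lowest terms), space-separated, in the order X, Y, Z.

Answer: 52/103 14/103 37/103

Derivation:
The stationary distribution satisfies pi = pi * P, i.e.:
  pi_X = 7/10*pi_X + 17/20*pi_Y + 1/10*pi_Z
  pi_Y = 1/10*pi_X + 1/10*pi_Y + 1/5*pi_Z
  pi_Z = 1/5*pi_X + 1/20*pi_Y + 7/10*pi_Z
with normalization: pi_X + pi_Y + pi_Z = 1.

Using the first 2 balance equations plus normalization, the linear system A*pi = b is:
  [-3/10, 17/20, 1/10] . pi = 0
  [1/10, -9/10, 1/5] . pi = 0
  [1, 1, 1] . pi = 1

Solving yields:
  pi_X = 52/103
  pi_Y = 14/103
  pi_Z = 37/103

Verification (pi * P):
  52/103*7/10 + 14/103*17/20 + 37/103*1/10 = 52/103 = pi_X  (ok)
  52/103*1/10 + 14/103*1/10 + 37/103*1/5 = 14/103 = pi_Y  (ok)
  52/103*1/5 + 14/103*1/20 + 37/103*7/10 = 37/103 = pi_Z  (ok)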